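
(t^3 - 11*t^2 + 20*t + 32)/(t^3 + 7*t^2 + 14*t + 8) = (t^2 - 12*t + 32)/(t^2 + 6*t + 8)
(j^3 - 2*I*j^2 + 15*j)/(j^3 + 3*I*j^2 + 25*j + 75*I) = j/(j + 5*I)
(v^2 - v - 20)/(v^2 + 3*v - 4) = (v - 5)/(v - 1)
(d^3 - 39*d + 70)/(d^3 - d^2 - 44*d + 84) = (d - 5)/(d - 6)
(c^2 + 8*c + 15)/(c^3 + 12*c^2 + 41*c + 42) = (c + 5)/(c^2 + 9*c + 14)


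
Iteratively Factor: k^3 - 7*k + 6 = (k - 1)*(k^2 + k - 6) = (k - 1)*(k + 3)*(k - 2)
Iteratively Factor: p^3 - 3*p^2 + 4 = (p + 1)*(p^2 - 4*p + 4) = (p - 2)*(p + 1)*(p - 2)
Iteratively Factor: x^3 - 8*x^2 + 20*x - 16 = (x - 4)*(x^2 - 4*x + 4) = (x - 4)*(x - 2)*(x - 2)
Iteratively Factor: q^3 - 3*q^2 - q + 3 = (q - 3)*(q^2 - 1) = (q - 3)*(q - 1)*(q + 1)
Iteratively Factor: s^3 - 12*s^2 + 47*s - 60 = (s - 5)*(s^2 - 7*s + 12) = (s - 5)*(s - 4)*(s - 3)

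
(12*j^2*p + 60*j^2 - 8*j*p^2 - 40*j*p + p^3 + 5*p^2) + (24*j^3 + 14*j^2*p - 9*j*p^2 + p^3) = 24*j^3 + 26*j^2*p + 60*j^2 - 17*j*p^2 - 40*j*p + 2*p^3 + 5*p^2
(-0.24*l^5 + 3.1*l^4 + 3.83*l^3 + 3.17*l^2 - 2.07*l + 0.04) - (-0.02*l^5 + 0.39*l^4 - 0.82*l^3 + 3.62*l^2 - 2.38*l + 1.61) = -0.22*l^5 + 2.71*l^4 + 4.65*l^3 - 0.45*l^2 + 0.31*l - 1.57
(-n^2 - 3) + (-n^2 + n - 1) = -2*n^2 + n - 4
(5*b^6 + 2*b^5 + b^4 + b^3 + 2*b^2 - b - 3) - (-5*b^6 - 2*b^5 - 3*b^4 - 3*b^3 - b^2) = 10*b^6 + 4*b^5 + 4*b^4 + 4*b^3 + 3*b^2 - b - 3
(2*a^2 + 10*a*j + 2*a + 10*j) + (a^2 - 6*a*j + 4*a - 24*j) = 3*a^2 + 4*a*j + 6*a - 14*j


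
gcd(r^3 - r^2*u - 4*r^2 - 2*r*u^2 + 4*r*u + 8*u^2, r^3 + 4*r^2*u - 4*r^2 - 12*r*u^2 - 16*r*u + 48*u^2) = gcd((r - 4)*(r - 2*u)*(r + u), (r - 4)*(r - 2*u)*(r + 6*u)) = r^2 - 2*r*u - 4*r + 8*u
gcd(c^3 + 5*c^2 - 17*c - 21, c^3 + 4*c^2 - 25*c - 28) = c^2 + 8*c + 7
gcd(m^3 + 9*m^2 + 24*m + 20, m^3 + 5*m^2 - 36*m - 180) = m + 5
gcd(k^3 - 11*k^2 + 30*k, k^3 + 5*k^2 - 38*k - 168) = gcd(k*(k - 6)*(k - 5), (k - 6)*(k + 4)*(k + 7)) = k - 6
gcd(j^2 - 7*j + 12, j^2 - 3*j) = j - 3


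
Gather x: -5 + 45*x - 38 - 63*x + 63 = 20 - 18*x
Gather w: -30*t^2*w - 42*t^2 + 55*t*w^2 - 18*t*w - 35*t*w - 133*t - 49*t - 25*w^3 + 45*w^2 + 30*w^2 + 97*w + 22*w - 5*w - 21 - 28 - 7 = -42*t^2 - 182*t - 25*w^3 + w^2*(55*t + 75) + w*(-30*t^2 - 53*t + 114) - 56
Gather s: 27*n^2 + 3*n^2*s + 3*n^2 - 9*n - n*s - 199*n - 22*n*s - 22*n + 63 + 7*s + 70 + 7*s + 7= 30*n^2 - 230*n + s*(3*n^2 - 23*n + 14) + 140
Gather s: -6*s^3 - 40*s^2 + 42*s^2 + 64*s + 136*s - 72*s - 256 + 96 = -6*s^3 + 2*s^2 + 128*s - 160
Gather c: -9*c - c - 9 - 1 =-10*c - 10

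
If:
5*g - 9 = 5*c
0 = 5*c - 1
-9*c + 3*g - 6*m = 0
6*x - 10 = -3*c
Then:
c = 1/5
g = 2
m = 7/10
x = 47/30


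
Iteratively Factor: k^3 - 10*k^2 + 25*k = (k - 5)*(k^2 - 5*k) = (k - 5)^2*(k)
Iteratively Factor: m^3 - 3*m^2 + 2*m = (m - 2)*(m^2 - m) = m*(m - 2)*(m - 1)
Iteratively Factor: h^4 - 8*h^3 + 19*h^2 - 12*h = (h - 1)*(h^3 - 7*h^2 + 12*h) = h*(h - 1)*(h^2 - 7*h + 12) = h*(h - 4)*(h - 1)*(h - 3)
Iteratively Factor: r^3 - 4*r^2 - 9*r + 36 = (r - 3)*(r^2 - r - 12) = (r - 3)*(r + 3)*(r - 4)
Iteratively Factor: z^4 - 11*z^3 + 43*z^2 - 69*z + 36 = (z - 3)*(z^3 - 8*z^2 + 19*z - 12) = (z - 3)^2*(z^2 - 5*z + 4) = (z - 4)*(z - 3)^2*(z - 1)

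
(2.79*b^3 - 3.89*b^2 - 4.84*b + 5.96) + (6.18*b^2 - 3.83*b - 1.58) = 2.79*b^3 + 2.29*b^2 - 8.67*b + 4.38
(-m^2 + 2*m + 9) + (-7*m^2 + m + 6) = -8*m^2 + 3*m + 15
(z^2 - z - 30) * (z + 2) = z^3 + z^2 - 32*z - 60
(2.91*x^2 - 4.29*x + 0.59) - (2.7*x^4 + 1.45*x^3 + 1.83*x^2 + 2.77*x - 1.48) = -2.7*x^4 - 1.45*x^3 + 1.08*x^2 - 7.06*x + 2.07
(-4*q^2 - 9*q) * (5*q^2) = -20*q^4 - 45*q^3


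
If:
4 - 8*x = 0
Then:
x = 1/2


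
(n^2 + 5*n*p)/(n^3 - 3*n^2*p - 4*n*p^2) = (-n - 5*p)/(-n^2 + 3*n*p + 4*p^2)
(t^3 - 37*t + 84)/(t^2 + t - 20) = (t^2 + 4*t - 21)/(t + 5)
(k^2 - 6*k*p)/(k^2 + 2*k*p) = (k - 6*p)/(k + 2*p)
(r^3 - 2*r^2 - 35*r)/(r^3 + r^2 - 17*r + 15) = r*(r - 7)/(r^2 - 4*r + 3)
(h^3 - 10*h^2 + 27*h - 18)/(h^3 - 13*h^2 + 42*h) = (h^2 - 4*h + 3)/(h*(h - 7))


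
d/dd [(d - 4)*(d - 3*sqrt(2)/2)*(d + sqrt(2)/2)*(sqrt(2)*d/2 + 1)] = 2*sqrt(2)*d^3 - 6*sqrt(2)*d^2 - 7*sqrt(2)*d/2 - 3/2 + 7*sqrt(2)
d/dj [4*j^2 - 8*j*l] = 8*j - 8*l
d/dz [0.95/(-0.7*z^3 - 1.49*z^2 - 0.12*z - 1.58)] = (1.995*z^2 + 2.831*z + 0.114)/(0.7*z^3 + 1.49*z^2 + 0.12*z + 1.58)^2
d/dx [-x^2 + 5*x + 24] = 5 - 2*x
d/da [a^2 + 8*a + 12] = 2*a + 8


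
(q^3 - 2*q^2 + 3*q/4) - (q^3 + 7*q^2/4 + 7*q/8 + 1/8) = -15*q^2/4 - q/8 - 1/8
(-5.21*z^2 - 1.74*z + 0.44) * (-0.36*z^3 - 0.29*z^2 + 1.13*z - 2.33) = 1.8756*z^5 + 2.1373*z^4 - 5.5411*z^3 + 10.0455*z^2 + 4.5514*z - 1.0252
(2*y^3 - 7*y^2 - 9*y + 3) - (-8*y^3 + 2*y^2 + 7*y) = 10*y^3 - 9*y^2 - 16*y + 3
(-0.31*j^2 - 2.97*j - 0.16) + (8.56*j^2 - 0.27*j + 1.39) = 8.25*j^2 - 3.24*j + 1.23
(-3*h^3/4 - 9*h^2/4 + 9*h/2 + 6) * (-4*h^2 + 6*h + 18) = 3*h^5 + 9*h^4/2 - 45*h^3 - 75*h^2/2 + 117*h + 108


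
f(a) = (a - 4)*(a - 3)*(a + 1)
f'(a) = (a - 4)*(a - 3) + (a - 4)*(a + 1) + (a - 3)*(a + 1) = 3*a^2 - 12*a + 5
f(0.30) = 12.99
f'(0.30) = 1.67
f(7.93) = 173.02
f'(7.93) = 98.49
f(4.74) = 7.39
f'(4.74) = 15.52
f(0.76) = 12.77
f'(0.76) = -2.39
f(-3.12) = -92.38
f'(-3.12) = 71.64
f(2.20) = 4.61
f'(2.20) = -6.88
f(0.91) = 12.33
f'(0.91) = -3.44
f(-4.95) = -281.05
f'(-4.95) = 137.91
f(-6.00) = -450.00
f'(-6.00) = 185.00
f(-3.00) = -84.00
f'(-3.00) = 68.00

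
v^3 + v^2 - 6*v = v*(v - 2)*(v + 3)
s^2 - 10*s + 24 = (s - 6)*(s - 4)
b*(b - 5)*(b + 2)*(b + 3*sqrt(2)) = b^4 - 3*b^3 + 3*sqrt(2)*b^3 - 9*sqrt(2)*b^2 - 10*b^2 - 30*sqrt(2)*b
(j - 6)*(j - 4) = j^2 - 10*j + 24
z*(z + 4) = z^2 + 4*z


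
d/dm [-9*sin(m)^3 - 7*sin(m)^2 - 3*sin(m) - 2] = (-14*sin(m) + 27*cos(m)^2 - 30)*cos(m)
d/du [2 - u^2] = -2*u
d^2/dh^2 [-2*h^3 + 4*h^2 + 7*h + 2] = 8 - 12*h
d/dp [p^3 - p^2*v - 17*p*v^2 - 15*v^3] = 3*p^2 - 2*p*v - 17*v^2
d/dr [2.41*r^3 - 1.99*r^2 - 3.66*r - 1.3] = 7.23*r^2 - 3.98*r - 3.66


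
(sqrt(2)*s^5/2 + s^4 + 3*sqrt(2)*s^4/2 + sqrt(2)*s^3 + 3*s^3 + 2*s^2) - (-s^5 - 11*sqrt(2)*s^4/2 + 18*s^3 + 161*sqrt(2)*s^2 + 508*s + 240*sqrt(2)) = sqrt(2)*s^5/2 + s^5 + s^4 + 7*sqrt(2)*s^4 - 15*s^3 + sqrt(2)*s^3 - 161*sqrt(2)*s^2 + 2*s^2 - 508*s - 240*sqrt(2)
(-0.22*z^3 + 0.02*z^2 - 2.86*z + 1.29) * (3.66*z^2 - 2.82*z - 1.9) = -0.8052*z^5 + 0.6936*z^4 - 10.106*z^3 + 12.7486*z^2 + 1.7962*z - 2.451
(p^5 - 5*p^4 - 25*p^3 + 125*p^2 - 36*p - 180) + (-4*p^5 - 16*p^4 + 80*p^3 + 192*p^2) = -3*p^5 - 21*p^4 + 55*p^3 + 317*p^2 - 36*p - 180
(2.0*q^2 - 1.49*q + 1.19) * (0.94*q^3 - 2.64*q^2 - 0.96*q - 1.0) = 1.88*q^5 - 6.6806*q^4 + 3.1322*q^3 - 3.7112*q^2 + 0.3476*q - 1.19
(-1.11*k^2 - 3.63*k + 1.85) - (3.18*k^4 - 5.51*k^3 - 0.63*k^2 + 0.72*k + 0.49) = -3.18*k^4 + 5.51*k^3 - 0.48*k^2 - 4.35*k + 1.36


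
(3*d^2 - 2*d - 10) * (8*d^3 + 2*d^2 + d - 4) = 24*d^5 - 10*d^4 - 81*d^3 - 34*d^2 - 2*d + 40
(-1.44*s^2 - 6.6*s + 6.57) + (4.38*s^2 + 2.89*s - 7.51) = 2.94*s^2 - 3.71*s - 0.94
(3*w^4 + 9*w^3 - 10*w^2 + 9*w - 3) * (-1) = -3*w^4 - 9*w^3 + 10*w^2 - 9*w + 3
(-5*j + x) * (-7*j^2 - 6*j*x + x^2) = 35*j^3 + 23*j^2*x - 11*j*x^2 + x^3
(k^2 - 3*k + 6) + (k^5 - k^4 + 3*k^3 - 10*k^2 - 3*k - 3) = k^5 - k^4 + 3*k^3 - 9*k^2 - 6*k + 3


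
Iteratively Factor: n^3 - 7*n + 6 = (n + 3)*(n^2 - 3*n + 2) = (n - 1)*(n + 3)*(n - 2)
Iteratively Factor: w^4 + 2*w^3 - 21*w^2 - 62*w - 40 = (w + 4)*(w^3 - 2*w^2 - 13*w - 10) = (w + 1)*(w + 4)*(w^2 - 3*w - 10) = (w + 1)*(w + 2)*(w + 4)*(w - 5)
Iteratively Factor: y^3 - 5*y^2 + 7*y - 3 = (y - 1)*(y^2 - 4*y + 3) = (y - 3)*(y - 1)*(y - 1)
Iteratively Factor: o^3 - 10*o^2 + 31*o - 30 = (o - 5)*(o^2 - 5*o + 6) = (o - 5)*(o - 3)*(o - 2)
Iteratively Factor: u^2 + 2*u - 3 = (u - 1)*(u + 3)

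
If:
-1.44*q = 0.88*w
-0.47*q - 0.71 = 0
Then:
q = -1.51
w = 2.47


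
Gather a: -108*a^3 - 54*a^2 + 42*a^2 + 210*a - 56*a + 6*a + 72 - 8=-108*a^3 - 12*a^2 + 160*a + 64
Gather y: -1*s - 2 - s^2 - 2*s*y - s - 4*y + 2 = -s^2 - 2*s + y*(-2*s - 4)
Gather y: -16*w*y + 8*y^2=-16*w*y + 8*y^2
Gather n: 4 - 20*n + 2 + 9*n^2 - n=9*n^2 - 21*n + 6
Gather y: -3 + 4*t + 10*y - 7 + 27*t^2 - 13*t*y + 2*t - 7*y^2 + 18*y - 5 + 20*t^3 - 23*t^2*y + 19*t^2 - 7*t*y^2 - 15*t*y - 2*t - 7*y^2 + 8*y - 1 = 20*t^3 + 46*t^2 + 4*t + y^2*(-7*t - 14) + y*(-23*t^2 - 28*t + 36) - 16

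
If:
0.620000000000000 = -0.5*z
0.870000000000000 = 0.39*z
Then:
No Solution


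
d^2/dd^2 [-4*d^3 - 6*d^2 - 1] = -24*d - 12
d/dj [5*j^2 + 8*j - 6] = 10*j + 8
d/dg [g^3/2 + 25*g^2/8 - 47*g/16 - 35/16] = 3*g^2/2 + 25*g/4 - 47/16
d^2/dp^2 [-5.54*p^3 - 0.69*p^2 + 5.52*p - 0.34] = -33.24*p - 1.38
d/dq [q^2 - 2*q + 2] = 2*q - 2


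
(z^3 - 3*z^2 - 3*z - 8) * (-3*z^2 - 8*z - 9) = -3*z^5 + z^4 + 24*z^3 + 75*z^2 + 91*z + 72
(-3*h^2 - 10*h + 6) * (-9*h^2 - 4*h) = 27*h^4 + 102*h^3 - 14*h^2 - 24*h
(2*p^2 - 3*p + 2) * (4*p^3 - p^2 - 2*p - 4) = 8*p^5 - 14*p^4 + 7*p^3 - 4*p^2 + 8*p - 8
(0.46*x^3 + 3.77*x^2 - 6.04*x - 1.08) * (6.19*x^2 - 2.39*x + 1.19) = 2.8474*x^5 + 22.2369*x^4 - 45.8505*x^3 + 12.2367*x^2 - 4.6064*x - 1.2852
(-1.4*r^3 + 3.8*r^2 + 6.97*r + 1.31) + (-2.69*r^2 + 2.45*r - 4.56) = -1.4*r^3 + 1.11*r^2 + 9.42*r - 3.25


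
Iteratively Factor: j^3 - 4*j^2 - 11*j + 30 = (j + 3)*(j^2 - 7*j + 10) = (j - 2)*(j + 3)*(j - 5)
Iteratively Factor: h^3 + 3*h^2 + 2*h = (h + 2)*(h^2 + h) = h*(h + 2)*(h + 1)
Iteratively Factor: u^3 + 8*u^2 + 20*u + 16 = (u + 4)*(u^2 + 4*u + 4) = (u + 2)*(u + 4)*(u + 2)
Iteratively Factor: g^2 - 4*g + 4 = (g - 2)*(g - 2)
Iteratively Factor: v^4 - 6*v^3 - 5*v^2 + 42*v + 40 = (v + 1)*(v^3 - 7*v^2 + 2*v + 40) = (v - 5)*(v + 1)*(v^2 - 2*v - 8) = (v - 5)*(v + 1)*(v + 2)*(v - 4)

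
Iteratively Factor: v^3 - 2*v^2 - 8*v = (v + 2)*(v^2 - 4*v) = v*(v + 2)*(v - 4)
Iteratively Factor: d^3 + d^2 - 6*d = (d)*(d^2 + d - 6) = d*(d - 2)*(d + 3)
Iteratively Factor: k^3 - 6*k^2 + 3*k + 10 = (k - 2)*(k^2 - 4*k - 5) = (k - 2)*(k + 1)*(k - 5)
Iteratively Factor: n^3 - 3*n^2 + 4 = (n + 1)*(n^2 - 4*n + 4) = (n - 2)*(n + 1)*(n - 2)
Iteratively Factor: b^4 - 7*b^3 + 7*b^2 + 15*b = (b - 5)*(b^3 - 2*b^2 - 3*b) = (b - 5)*(b - 3)*(b^2 + b) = (b - 5)*(b - 3)*(b + 1)*(b)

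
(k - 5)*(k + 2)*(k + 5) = k^3 + 2*k^2 - 25*k - 50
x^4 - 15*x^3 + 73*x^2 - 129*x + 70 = (x - 7)*(x - 5)*(x - 2)*(x - 1)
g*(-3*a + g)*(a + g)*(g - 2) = -3*a^2*g^2 + 6*a^2*g - 2*a*g^3 + 4*a*g^2 + g^4 - 2*g^3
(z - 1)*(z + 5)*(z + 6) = z^3 + 10*z^2 + 19*z - 30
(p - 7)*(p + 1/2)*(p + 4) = p^3 - 5*p^2/2 - 59*p/2 - 14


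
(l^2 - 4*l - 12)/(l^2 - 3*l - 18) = (l + 2)/(l + 3)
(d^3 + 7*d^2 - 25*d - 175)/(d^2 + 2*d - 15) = (d^2 + 2*d - 35)/(d - 3)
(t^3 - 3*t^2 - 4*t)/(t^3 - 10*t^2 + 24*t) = (t + 1)/(t - 6)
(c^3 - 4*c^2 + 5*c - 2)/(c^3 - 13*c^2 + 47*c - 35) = (c^2 - 3*c + 2)/(c^2 - 12*c + 35)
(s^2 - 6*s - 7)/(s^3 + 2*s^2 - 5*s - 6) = (s - 7)/(s^2 + s - 6)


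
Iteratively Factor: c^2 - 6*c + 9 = (c - 3)*(c - 3)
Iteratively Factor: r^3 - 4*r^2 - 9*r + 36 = (r - 4)*(r^2 - 9) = (r - 4)*(r + 3)*(r - 3)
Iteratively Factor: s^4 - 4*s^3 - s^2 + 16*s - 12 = (s + 2)*(s^3 - 6*s^2 + 11*s - 6) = (s - 2)*(s + 2)*(s^2 - 4*s + 3) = (s - 3)*(s - 2)*(s + 2)*(s - 1)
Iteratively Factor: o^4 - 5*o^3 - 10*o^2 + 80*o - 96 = (o + 4)*(o^3 - 9*o^2 + 26*o - 24) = (o - 2)*(o + 4)*(o^2 - 7*o + 12) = (o - 4)*(o - 2)*(o + 4)*(o - 3)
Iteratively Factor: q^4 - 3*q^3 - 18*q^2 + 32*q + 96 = (q + 2)*(q^3 - 5*q^2 - 8*q + 48) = (q - 4)*(q + 2)*(q^2 - q - 12) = (q - 4)^2*(q + 2)*(q + 3)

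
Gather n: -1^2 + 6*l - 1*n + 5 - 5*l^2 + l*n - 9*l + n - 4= -5*l^2 + l*n - 3*l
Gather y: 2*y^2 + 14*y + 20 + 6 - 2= 2*y^2 + 14*y + 24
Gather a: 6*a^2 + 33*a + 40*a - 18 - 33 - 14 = 6*a^2 + 73*a - 65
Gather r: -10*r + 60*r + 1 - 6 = 50*r - 5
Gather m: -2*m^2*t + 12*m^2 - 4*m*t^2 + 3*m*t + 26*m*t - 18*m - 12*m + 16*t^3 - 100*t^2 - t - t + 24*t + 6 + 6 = m^2*(12 - 2*t) + m*(-4*t^2 + 29*t - 30) + 16*t^3 - 100*t^2 + 22*t + 12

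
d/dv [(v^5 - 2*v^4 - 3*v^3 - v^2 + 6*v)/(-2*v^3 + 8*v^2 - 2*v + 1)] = (-4*v^7 + 28*v^6 - 40*v^5 - 9*v^4 + 28*v^3 - 55*v^2 - 2*v + 6)/(4*v^6 - 32*v^5 + 72*v^4 - 36*v^3 + 20*v^2 - 4*v + 1)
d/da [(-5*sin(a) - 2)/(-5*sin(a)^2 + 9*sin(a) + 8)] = (-20*sin(a) + 25*cos(a)^2 - 47)*cos(a)/(5*sin(a)^2 - 9*sin(a) - 8)^2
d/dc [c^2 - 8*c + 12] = 2*c - 8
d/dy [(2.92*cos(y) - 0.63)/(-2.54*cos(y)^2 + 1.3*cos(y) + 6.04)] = (-7.4168*cos(y)^2 + 3.2004*cos(y) - 18.4558)*sin(y)/(6.4516*cos(y)^4 - 6.604*cos(y)^3 - 28.9932*cos(y)^2 + 15.704*cos(y) + 36.4816)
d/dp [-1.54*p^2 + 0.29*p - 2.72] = 0.29 - 3.08*p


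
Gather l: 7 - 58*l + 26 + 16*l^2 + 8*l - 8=16*l^2 - 50*l + 25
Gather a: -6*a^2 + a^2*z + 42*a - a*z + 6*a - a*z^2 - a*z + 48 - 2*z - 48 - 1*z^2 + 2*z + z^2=a^2*(z - 6) + a*(-z^2 - 2*z + 48)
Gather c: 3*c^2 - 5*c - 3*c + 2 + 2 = 3*c^2 - 8*c + 4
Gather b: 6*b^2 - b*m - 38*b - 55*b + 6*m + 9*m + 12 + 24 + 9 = 6*b^2 + b*(-m - 93) + 15*m + 45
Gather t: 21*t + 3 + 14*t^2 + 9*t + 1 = 14*t^2 + 30*t + 4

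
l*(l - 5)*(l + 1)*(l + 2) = l^4 - 2*l^3 - 13*l^2 - 10*l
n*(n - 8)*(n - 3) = n^3 - 11*n^2 + 24*n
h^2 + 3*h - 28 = (h - 4)*(h + 7)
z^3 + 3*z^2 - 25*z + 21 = (z - 3)*(z - 1)*(z + 7)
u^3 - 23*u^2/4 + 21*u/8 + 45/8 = (u - 5)*(u - 3/2)*(u + 3/4)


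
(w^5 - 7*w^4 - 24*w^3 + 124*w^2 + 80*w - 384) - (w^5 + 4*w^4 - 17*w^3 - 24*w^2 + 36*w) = -11*w^4 - 7*w^3 + 148*w^2 + 44*w - 384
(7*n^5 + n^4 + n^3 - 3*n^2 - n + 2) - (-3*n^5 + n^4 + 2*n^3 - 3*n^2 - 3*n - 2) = 10*n^5 - n^3 + 2*n + 4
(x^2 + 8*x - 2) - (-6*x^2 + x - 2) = 7*x^2 + 7*x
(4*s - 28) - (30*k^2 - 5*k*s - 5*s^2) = -30*k^2 + 5*k*s + 5*s^2 + 4*s - 28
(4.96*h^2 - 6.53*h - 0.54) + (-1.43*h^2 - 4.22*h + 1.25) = 3.53*h^2 - 10.75*h + 0.71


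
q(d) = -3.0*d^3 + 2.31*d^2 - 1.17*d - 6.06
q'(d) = -9.0*d^2 + 4.62*d - 1.17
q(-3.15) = 114.31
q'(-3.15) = -105.03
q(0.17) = -6.21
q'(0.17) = -0.64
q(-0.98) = 0.13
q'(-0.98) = -14.34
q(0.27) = -6.27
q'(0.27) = -0.58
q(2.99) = -69.10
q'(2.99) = -67.82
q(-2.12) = 35.39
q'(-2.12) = -51.41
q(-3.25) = 125.13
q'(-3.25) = -111.25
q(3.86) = -148.70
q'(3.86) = -117.43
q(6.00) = -577.92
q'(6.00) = -297.45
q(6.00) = -577.92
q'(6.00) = -297.45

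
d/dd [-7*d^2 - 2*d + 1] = -14*d - 2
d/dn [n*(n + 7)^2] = (n + 7)*(3*n + 7)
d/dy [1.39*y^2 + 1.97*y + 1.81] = 2.78*y + 1.97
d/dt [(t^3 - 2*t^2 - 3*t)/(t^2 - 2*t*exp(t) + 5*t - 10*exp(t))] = (-t*(-t^2 + 2*t + 3)*(2*t*exp(t) - 2*t + 12*exp(t) - 5) + (3*t^2 - 4*t - 3)*(t^2 - 2*t*exp(t) + 5*t - 10*exp(t)))/(t^2 - 2*t*exp(t) + 5*t - 10*exp(t))^2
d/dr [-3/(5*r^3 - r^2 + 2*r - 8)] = 3*(15*r^2 - 2*r + 2)/(5*r^3 - r^2 + 2*r - 8)^2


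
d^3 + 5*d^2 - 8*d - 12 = (d - 2)*(d + 1)*(d + 6)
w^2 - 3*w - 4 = (w - 4)*(w + 1)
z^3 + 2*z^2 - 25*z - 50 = (z - 5)*(z + 2)*(z + 5)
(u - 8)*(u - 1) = u^2 - 9*u + 8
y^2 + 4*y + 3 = (y + 1)*(y + 3)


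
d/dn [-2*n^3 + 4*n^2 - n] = -6*n^2 + 8*n - 1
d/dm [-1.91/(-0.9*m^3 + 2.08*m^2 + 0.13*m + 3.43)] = (-5.157*m^2 + 7.9456*m + 0.2483)/(-0.9*m^3 + 2.08*m^2 + 0.13*m + 3.43)^2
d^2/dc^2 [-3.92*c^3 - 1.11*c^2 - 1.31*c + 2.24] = -23.52*c - 2.22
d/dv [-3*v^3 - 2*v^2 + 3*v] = -9*v^2 - 4*v + 3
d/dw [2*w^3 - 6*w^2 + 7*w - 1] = 6*w^2 - 12*w + 7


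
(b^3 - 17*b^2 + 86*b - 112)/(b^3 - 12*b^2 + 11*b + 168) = (b - 2)/(b + 3)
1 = 1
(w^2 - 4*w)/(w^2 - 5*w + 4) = w/(w - 1)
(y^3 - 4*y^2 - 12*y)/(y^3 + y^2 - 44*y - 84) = y*(y - 6)/(y^2 - y - 42)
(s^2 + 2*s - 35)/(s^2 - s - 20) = (s + 7)/(s + 4)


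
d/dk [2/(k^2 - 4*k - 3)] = 4*(2 - k)/(-k^2 + 4*k + 3)^2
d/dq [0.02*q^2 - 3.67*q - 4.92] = 0.04*q - 3.67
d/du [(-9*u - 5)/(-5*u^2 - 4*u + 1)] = (-45*u^2 - 50*u - 29)/(25*u^4 + 40*u^3 + 6*u^2 - 8*u + 1)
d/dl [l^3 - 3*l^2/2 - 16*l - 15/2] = 3*l^2 - 3*l - 16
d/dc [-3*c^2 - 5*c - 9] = -6*c - 5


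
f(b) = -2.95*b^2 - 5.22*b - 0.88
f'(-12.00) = 65.58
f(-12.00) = -363.04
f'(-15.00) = 83.28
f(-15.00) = -586.33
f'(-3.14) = 13.31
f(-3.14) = -13.58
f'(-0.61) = -1.62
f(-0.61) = 1.21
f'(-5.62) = 27.94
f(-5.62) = -64.72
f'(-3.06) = 12.83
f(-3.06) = -12.53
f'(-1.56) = 3.98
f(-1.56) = 0.08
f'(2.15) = -17.90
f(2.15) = -25.74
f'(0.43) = -7.76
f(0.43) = -3.67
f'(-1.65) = 4.52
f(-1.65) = -0.30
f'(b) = -5.9*b - 5.22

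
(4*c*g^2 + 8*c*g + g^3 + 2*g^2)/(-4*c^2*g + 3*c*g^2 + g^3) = (-g - 2)/(c - g)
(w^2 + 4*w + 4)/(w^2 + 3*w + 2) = (w + 2)/(w + 1)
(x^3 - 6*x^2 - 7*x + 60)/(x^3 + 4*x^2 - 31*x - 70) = (x^2 - x - 12)/(x^2 + 9*x + 14)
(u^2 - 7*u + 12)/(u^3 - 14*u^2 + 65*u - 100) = (u - 3)/(u^2 - 10*u + 25)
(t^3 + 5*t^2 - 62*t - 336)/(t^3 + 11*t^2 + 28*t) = (t^2 - 2*t - 48)/(t*(t + 4))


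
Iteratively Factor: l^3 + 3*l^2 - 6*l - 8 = (l + 4)*(l^2 - l - 2) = (l - 2)*(l + 4)*(l + 1)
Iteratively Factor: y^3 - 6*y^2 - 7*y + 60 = (y - 5)*(y^2 - y - 12) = (y - 5)*(y - 4)*(y + 3)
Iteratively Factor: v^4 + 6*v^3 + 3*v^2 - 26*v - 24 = (v + 3)*(v^3 + 3*v^2 - 6*v - 8) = (v - 2)*(v + 3)*(v^2 + 5*v + 4) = (v - 2)*(v + 1)*(v + 3)*(v + 4)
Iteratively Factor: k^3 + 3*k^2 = (k)*(k^2 + 3*k) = k*(k + 3)*(k)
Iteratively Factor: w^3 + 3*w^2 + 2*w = (w + 1)*(w^2 + 2*w) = (w + 1)*(w + 2)*(w)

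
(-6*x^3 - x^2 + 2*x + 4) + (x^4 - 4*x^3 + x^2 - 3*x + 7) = x^4 - 10*x^3 - x + 11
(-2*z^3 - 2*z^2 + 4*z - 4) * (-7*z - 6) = 14*z^4 + 26*z^3 - 16*z^2 + 4*z + 24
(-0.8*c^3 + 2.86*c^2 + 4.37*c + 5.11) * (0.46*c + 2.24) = -0.368*c^4 - 0.4764*c^3 + 8.4166*c^2 + 12.1394*c + 11.4464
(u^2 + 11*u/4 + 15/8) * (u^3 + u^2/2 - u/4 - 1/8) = u^5 + 13*u^4/4 + 3*u^3 + u^2/8 - 13*u/16 - 15/64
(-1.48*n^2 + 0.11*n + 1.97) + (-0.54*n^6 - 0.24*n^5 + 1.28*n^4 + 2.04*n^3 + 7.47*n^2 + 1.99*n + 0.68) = -0.54*n^6 - 0.24*n^5 + 1.28*n^4 + 2.04*n^3 + 5.99*n^2 + 2.1*n + 2.65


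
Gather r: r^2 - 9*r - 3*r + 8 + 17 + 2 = r^2 - 12*r + 27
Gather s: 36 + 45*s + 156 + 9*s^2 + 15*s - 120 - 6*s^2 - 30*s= 3*s^2 + 30*s + 72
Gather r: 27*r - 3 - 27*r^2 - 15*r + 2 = -27*r^2 + 12*r - 1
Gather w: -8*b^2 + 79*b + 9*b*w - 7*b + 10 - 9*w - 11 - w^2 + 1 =-8*b^2 + 72*b - w^2 + w*(9*b - 9)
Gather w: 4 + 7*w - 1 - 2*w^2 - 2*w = -2*w^2 + 5*w + 3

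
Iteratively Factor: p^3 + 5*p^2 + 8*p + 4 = (p + 2)*(p^2 + 3*p + 2) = (p + 1)*(p + 2)*(p + 2)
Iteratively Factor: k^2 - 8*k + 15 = (k - 5)*(k - 3)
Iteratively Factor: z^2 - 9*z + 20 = (z - 4)*(z - 5)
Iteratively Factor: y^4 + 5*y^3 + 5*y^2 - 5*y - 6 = (y + 3)*(y^3 + 2*y^2 - y - 2) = (y + 1)*(y + 3)*(y^2 + y - 2) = (y + 1)*(y + 2)*(y + 3)*(y - 1)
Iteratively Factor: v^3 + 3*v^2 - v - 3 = (v - 1)*(v^2 + 4*v + 3) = (v - 1)*(v + 3)*(v + 1)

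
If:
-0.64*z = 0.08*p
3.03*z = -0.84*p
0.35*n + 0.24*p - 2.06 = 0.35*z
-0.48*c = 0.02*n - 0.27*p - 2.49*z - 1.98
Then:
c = 3.88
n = 5.89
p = 0.00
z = 0.00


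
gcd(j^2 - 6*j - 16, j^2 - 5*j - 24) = j - 8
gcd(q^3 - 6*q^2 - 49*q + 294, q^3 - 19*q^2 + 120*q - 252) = q^2 - 13*q + 42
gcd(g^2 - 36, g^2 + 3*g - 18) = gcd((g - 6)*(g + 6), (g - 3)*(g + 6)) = g + 6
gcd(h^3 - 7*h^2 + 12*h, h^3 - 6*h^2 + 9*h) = h^2 - 3*h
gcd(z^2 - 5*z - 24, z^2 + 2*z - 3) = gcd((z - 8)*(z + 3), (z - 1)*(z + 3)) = z + 3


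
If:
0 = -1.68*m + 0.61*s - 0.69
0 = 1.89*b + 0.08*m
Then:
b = 0.017384731670446 - 0.0153691106072058*s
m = 0.363095238095238*s - 0.410714285714286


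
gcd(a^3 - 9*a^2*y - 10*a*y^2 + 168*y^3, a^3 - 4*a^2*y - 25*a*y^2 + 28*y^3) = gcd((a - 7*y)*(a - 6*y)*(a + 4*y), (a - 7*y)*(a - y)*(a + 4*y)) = -a^2 + 3*a*y + 28*y^2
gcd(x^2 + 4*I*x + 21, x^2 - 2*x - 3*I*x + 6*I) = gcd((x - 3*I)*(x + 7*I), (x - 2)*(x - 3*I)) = x - 3*I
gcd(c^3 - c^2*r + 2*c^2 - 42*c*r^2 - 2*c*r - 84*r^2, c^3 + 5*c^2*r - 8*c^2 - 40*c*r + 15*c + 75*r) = 1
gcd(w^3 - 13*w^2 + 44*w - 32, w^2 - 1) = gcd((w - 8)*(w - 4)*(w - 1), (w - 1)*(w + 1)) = w - 1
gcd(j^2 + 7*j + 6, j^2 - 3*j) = 1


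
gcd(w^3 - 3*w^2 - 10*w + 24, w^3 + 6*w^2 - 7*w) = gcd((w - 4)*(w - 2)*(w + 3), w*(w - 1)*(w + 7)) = 1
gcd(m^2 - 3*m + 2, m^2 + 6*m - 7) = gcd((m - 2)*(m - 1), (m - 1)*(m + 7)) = m - 1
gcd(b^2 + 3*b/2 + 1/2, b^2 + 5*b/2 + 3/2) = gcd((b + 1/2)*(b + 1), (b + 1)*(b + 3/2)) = b + 1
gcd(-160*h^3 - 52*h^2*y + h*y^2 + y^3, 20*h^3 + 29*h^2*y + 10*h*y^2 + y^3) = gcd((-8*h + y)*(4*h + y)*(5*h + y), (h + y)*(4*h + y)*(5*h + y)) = 20*h^2 + 9*h*y + y^2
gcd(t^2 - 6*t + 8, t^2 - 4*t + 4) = t - 2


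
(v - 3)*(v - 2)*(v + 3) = v^3 - 2*v^2 - 9*v + 18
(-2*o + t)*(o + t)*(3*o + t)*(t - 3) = -6*o^3*t + 18*o^3 - 5*o^2*t^2 + 15*o^2*t + 2*o*t^3 - 6*o*t^2 + t^4 - 3*t^3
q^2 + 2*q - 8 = (q - 2)*(q + 4)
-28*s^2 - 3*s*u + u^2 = (-7*s + u)*(4*s + u)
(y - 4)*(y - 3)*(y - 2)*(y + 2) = y^4 - 7*y^3 + 8*y^2 + 28*y - 48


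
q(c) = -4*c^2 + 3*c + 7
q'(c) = 3 - 8*c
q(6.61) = -147.94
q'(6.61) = -49.88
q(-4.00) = -69.00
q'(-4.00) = 35.00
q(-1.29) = -3.53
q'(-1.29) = 13.32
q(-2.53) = -26.19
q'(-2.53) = 23.24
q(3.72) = -37.19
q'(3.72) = -26.76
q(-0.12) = 6.58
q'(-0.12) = 3.96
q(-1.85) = -12.24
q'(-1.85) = 17.80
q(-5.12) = -113.22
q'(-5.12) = 43.96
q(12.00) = -533.00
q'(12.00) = -93.00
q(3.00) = -20.00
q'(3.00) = -21.00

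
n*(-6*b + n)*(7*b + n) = -42*b^2*n + b*n^2 + n^3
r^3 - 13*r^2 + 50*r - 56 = (r - 7)*(r - 4)*(r - 2)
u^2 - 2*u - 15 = (u - 5)*(u + 3)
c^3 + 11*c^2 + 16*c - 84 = (c - 2)*(c + 6)*(c + 7)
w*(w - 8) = w^2 - 8*w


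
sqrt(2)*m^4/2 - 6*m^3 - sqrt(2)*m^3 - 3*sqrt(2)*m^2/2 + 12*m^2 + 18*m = m*(m - 3)*(m - 6*sqrt(2))*(sqrt(2)*m/2 + sqrt(2)/2)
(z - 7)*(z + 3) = z^2 - 4*z - 21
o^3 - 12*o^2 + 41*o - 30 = (o - 6)*(o - 5)*(o - 1)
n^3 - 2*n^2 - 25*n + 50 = (n - 5)*(n - 2)*(n + 5)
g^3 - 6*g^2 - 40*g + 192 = (g - 8)*(g - 4)*(g + 6)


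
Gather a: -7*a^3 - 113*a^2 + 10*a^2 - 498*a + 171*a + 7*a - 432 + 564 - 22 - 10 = -7*a^3 - 103*a^2 - 320*a + 100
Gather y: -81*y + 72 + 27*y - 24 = 48 - 54*y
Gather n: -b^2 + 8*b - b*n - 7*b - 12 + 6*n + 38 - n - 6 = -b^2 + b + n*(5 - b) + 20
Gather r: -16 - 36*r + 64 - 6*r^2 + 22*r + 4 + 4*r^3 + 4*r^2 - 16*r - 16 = 4*r^3 - 2*r^2 - 30*r + 36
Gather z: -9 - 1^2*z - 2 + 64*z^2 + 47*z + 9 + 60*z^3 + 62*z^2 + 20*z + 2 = 60*z^3 + 126*z^2 + 66*z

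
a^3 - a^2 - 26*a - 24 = (a - 6)*(a + 1)*(a + 4)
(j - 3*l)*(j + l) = j^2 - 2*j*l - 3*l^2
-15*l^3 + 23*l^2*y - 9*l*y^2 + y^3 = (-5*l + y)*(-3*l + y)*(-l + y)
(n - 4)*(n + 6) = n^2 + 2*n - 24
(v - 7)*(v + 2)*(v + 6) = v^3 + v^2 - 44*v - 84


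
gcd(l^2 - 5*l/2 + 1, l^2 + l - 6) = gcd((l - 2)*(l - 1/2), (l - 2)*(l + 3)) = l - 2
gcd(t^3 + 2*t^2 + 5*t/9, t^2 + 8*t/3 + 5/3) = t + 5/3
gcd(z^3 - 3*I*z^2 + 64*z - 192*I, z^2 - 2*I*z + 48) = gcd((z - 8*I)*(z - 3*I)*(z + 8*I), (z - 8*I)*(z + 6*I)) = z - 8*I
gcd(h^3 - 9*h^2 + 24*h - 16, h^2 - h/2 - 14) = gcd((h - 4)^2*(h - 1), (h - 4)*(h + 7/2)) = h - 4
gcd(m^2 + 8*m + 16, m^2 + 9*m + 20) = m + 4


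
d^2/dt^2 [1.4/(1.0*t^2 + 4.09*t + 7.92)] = (-2.8*t^2 - 11.452*t + 1.4*(2.0*t + 4.09)*(4.0*t + 8.18) - 22.176)/(1.0*t^2 + 4.09*t + 7.92)^3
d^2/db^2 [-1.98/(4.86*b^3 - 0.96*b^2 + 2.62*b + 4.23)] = ((57.7368*b - 3.8016)*(4.86*b^3 - 0.96*b^2 + 2.62*b + 4.23) - 1.98*(14.58*b^2 - 1.92*b + 2.62)*(29.16*b^2 - 3.84*b + 5.24))/(4.86*b^3 - 0.96*b^2 + 2.62*b + 4.23)^3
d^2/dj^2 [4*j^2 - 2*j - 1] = 8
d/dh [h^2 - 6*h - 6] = 2*h - 6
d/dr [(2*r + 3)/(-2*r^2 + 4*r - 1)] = 2*(2*r^2 + 6*r - 7)/(4*r^4 - 16*r^3 + 20*r^2 - 8*r + 1)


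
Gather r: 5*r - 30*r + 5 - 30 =-25*r - 25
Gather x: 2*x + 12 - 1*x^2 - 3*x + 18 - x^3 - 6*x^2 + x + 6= -x^3 - 7*x^2 + 36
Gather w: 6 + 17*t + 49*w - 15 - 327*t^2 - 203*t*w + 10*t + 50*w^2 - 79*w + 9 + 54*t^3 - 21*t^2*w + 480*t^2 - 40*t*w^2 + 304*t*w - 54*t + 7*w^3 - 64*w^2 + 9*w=54*t^3 + 153*t^2 - 27*t + 7*w^3 + w^2*(-40*t - 14) + w*(-21*t^2 + 101*t - 21)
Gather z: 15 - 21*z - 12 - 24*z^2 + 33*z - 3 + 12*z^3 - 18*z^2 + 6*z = 12*z^3 - 42*z^2 + 18*z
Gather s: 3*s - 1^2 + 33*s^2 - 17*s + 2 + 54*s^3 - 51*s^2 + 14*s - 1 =54*s^3 - 18*s^2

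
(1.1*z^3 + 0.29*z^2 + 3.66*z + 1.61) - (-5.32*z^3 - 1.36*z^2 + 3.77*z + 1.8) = 6.42*z^3 + 1.65*z^2 - 0.11*z - 0.19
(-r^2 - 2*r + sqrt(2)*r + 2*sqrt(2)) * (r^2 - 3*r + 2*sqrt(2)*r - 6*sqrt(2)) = -r^4 - sqrt(2)*r^3 + r^3 + sqrt(2)*r^2 + 10*r^2 - 4*r + 6*sqrt(2)*r - 24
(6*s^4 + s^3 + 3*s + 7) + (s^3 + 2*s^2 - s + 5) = 6*s^4 + 2*s^3 + 2*s^2 + 2*s + 12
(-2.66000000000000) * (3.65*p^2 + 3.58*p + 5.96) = -9.709*p^2 - 9.5228*p - 15.8536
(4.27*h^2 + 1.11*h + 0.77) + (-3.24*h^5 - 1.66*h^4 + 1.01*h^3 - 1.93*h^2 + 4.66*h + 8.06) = -3.24*h^5 - 1.66*h^4 + 1.01*h^3 + 2.34*h^2 + 5.77*h + 8.83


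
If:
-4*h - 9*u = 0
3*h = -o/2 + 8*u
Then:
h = -9*u/4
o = 59*u/2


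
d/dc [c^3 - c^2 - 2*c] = 3*c^2 - 2*c - 2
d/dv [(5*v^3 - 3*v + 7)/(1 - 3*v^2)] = 3*(-5*v^4 + 2*v^2 + 14*v - 1)/(9*v^4 - 6*v^2 + 1)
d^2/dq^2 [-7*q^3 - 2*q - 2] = -42*q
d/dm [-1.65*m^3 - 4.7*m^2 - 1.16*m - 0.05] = -4.95*m^2 - 9.4*m - 1.16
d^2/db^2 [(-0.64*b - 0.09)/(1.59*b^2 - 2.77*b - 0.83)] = ((0.64*b + 0.09)*(3.18*b - 2.77)*(6.36*b - 5.54) + (6.1056*b - 3.2594)*(-1.59*b^2 + 2.77*b + 0.83))/(-1.59*b^2 + 2.77*b + 0.83)^3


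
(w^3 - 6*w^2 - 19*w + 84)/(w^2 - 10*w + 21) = w + 4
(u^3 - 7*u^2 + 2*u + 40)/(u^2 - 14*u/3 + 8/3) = 3*(u^2 - 3*u - 10)/(3*u - 2)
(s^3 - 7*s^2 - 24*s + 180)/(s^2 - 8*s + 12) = (s^2 - s - 30)/(s - 2)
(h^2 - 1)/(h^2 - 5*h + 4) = (h + 1)/(h - 4)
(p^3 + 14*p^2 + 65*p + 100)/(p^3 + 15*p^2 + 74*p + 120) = (p + 5)/(p + 6)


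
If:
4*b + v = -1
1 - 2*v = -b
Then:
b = -1/3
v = 1/3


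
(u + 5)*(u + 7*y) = u^2 + 7*u*y + 5*u + 35*y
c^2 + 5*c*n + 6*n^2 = (c + 2*n)*(c + 3*n)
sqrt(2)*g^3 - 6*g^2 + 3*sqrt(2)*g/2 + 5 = (g - 5*sqrt(2)/2)*(g - sqrt(2))*(sqrt(2)*g + 1)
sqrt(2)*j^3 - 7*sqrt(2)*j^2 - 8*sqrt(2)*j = j*(j - 8)*(sqrt(2)*j + sqrt(2))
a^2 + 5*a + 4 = (a + 1)*(a + 4)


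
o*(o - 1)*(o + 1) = o^3 - o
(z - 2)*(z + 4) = z^2 + 2*z - 8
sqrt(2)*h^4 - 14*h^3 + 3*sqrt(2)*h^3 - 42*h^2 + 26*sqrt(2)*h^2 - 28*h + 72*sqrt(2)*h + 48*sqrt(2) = (h + 2)*(h - 4*sqrt(2))*(h - 3*sqrt(2))*(sqrt(2)*h + sqrt(2))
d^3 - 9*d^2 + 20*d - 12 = (d - 6)*(d - 2)*(d - 1)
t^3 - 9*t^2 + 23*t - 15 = (t - 5)*(t - 3)*(t - 1)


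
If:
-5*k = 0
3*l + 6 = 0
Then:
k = 0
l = -2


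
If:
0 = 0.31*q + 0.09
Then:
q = -0.29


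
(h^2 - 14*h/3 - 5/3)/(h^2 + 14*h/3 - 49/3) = (3*h^2 - 14*h - 5)/(3*h^2 + 14*h - 49)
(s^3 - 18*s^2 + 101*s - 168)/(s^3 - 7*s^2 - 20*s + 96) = (s - 7)/(s + 4)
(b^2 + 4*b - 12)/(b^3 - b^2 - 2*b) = (b + 6)/(b*(b + 1))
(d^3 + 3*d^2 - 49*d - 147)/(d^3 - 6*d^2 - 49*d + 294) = (d + 3)/(d - 6)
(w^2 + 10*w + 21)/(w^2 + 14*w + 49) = (w + 3)/(w + 7)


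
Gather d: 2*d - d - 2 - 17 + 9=d - 10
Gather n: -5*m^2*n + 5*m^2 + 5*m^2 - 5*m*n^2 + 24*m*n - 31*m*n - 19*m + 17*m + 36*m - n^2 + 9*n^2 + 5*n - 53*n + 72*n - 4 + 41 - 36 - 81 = 10*m^2 + 34*m + n^2*(8 - 5*m) + n*(-5*m^2 - 7*m + 24) - 80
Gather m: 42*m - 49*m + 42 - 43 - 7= -7*m - 8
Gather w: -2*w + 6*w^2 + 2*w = 6*w^2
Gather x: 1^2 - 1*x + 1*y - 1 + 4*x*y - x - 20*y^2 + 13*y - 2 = x*(4*y - 2) - 20*y^2 + 14*y - 2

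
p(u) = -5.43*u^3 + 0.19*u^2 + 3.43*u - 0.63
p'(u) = -16.29*u^2 + 0.38*u + 3.43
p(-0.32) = -1.53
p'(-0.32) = 1.64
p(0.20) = 0.02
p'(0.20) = 2.85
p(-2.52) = 78.83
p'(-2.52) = -100.98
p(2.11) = -43.56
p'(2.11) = -68.29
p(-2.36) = 63.71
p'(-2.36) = -88.20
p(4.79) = -576.61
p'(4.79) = -368.51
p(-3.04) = 143.25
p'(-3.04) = -148.27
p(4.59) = -505.98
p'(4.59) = -338.03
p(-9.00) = 3942.36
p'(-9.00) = -1319.48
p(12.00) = -9315.15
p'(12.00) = -2337.77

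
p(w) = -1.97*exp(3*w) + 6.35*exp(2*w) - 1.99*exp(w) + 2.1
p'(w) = -5.91*exp(3*w) + 12.7*exp(2*w) - 1.99*exp(w)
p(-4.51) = 2.08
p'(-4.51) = -0.02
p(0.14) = 5.21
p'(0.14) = 5.52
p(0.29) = 6.08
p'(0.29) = 5.92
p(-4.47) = 2.08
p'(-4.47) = -0.02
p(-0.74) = 2.38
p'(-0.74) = 1.30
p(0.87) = 6.74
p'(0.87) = -12.76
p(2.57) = -3334.02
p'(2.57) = -11040.42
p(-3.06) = 2.02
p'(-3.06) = -0.07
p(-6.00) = 2.10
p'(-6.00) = 0.00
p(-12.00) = 2.10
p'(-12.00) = 0.00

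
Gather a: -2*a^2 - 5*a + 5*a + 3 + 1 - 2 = 2 - 2*a^2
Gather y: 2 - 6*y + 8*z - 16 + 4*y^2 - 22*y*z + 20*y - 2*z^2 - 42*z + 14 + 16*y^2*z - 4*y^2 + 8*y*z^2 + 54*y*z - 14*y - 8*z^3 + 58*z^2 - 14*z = 16*y^2*z + y*(8*z^2 + 32*z) - 8*z^3 + 56*z^2 - 48*z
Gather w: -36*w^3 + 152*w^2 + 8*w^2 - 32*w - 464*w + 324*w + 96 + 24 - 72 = -36*w^3 + 160*w^2 - 172*w + 48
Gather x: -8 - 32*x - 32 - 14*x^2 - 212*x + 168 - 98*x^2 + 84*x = -112*x^2 - 160*x + 128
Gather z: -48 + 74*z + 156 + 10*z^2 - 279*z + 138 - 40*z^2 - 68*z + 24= -30*z^2 - 273*z + 270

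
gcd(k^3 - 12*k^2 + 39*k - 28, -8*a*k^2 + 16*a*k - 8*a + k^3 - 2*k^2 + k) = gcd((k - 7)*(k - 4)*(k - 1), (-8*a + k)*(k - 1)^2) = k - 1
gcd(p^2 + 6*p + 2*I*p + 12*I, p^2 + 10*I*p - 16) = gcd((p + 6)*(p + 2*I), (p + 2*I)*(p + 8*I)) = p + 2*I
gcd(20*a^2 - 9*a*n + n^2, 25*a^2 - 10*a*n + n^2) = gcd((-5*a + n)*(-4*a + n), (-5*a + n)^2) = 5*a - n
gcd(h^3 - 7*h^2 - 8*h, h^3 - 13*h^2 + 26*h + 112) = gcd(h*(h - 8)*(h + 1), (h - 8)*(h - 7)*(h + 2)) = h - 8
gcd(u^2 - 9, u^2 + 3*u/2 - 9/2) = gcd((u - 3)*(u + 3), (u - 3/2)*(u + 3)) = u + 3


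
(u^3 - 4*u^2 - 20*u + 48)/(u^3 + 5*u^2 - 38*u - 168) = (u - 2)/(u + 7)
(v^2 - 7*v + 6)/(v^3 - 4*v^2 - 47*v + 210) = (v - 1)/(v^2 + 2*v - 35)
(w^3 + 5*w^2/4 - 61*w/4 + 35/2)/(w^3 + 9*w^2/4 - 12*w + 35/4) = (w - 2)/(w - 1)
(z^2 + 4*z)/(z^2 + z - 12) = z/(z - 3)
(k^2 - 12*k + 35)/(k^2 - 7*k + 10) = (k - 7)/(k - 2)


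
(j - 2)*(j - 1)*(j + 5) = j^3 + 2*j^2 - 13*j + 10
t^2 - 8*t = t*(t - 8)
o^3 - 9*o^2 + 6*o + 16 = (o - 8)*(o - 2)*(o + 1)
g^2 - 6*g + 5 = (g - 5)*(g - 1)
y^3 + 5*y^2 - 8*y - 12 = (y - 2)*(y + 1)*(y + 6)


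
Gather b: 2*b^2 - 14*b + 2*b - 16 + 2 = 2*b^2 - 12*b - 14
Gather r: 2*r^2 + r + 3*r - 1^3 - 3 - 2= 2*r^2 + 4*r - 6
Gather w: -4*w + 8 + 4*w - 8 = 0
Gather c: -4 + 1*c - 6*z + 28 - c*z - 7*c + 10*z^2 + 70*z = c*(-z - 6) + 10*z^2 + 64*z + 24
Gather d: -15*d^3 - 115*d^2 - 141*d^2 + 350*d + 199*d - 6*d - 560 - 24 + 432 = -15*d^3 - 256*d^2 + 543*d - 152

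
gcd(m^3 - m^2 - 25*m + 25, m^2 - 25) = m^2 - 25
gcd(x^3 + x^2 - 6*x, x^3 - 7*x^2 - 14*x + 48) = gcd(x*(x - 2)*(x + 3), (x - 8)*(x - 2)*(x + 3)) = x^2 + x - 6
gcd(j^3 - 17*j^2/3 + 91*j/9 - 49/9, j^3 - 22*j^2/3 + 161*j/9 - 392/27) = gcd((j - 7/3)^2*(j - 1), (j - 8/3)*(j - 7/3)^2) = j^2 - 14*j/3 + 49/9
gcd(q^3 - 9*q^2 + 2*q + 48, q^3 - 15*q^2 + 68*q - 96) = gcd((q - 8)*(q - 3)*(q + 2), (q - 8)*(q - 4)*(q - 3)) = q^2 - 11*q + 24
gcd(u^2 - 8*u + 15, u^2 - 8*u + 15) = u^2 - 8*u + 15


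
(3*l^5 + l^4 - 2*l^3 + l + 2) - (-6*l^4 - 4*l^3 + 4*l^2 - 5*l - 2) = 3*l^5 + 7*l^4 + 2*l^3 - 4*l^2 + 6*l + 4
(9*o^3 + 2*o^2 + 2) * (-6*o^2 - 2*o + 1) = -54*o^5 - 30*o^4 + 5*o^3 - 10*o^2 - 4*o + 2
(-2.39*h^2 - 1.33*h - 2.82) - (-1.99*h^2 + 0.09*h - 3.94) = -0.4*h^2 - 1.42*h + 1.12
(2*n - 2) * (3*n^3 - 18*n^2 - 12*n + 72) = 6*n^4 - 42*n^3 + 12*n^2 + 168*n - 144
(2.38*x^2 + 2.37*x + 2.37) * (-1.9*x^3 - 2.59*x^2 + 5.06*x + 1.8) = -4.522*x^5 - 10.6672*x^4 + 1.4015*x^3 + 10.1379*x^2 + 16.2582*x + 4.266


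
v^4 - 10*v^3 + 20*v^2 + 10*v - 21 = (v - 7)*(v - 3)*(v - 1)*(v + 1)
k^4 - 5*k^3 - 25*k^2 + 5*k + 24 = (k - 8)*(k - 1)*(k + 1)*(k + 3)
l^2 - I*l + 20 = (l - 5*I)*(l + 4*I)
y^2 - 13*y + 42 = (y - 7)*(y - 6)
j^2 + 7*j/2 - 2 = (j - 1/2)*(j + 4)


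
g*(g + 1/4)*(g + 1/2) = g^3 + 3*g^2/4 + g/8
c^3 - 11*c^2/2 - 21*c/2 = c*(c - 7)*(c + 3/2)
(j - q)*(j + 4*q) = j^2 + 3*j*q - 4*q^2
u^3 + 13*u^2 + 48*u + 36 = (u + 1)*(u + 6)^2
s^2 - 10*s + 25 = (s - 5)^2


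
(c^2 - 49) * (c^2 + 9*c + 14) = c^4 + 9*c^3 - 35*c^2 - 441*c - 686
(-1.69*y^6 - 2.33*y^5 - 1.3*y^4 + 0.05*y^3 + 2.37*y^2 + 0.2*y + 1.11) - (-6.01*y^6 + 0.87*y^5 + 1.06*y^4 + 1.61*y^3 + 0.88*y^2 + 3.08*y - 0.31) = 4.32*y^6 - 3.2*y^5 - 2.36*y^4 - 1.56*y^3 + 1.49*y^2 - 2.88*y + 1.42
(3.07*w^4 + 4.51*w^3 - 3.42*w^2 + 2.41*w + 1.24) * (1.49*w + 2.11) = 4.5743*w^5 + 13.1976*w^4 + 4.4203*w^3 - 3.6253*w^2 + 6.9327*w + 2.6164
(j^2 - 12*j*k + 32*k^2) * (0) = 0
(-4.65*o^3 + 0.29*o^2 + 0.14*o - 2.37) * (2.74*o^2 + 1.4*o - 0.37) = -12.741*o^5 - 5.7154*o^4 + 2.5101*o^3 - 6.4051*o^2 - 3.3698*o + 0.8769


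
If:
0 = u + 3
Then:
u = -3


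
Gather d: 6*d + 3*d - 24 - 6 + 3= 9*d - 27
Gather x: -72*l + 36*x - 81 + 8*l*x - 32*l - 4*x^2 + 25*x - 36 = -104*l - 4*x^2 + x*(8*l + 61) - 117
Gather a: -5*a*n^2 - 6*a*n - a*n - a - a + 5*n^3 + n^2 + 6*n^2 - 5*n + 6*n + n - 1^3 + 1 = a*(-5*n^2 - 7*n - 2) + 5*n^3 + 7*n^2 + 2*n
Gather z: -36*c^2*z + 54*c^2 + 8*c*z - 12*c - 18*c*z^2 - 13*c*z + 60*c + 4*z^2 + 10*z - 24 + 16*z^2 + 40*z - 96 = 54*c^2 + 48*c + z^2*(20 - 18*c) + z*(-36*c^2 - 5*c + 50) - 120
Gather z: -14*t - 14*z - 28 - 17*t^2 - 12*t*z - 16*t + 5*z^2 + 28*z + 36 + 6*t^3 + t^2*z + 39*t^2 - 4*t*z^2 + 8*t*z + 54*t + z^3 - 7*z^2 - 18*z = 6*t^3 + 22*t^2 + 24*t + z^3 + z^2*(-4*t - 2) + z*(t^2 - 4*t - 4) + 8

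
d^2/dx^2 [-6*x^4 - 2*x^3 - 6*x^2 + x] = -72*x^2 - 12*x - 12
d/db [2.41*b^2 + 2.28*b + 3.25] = 4.82*b + 2.28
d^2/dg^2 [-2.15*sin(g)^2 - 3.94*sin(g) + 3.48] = 3.94*sin(g) - 4.3*cos(2*g)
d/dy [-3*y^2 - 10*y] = -6*y - 10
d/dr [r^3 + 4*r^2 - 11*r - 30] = 3*r^2 + 8*r - 11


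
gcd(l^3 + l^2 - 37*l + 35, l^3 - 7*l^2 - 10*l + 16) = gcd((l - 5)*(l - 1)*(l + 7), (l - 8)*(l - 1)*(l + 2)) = l - 1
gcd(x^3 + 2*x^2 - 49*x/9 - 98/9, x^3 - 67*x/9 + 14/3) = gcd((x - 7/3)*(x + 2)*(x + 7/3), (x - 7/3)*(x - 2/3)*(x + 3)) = x - 7/3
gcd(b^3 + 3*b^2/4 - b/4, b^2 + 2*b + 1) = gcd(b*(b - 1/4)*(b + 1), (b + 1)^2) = b + 1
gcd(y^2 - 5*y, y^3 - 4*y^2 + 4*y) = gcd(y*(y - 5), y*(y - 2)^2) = y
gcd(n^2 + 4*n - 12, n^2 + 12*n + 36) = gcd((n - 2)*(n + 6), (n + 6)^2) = n + 6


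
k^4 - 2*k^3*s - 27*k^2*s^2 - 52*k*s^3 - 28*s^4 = (k - 7*s)*(k + s)*(k + 2*s)^2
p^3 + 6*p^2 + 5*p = p*(p + 1)*(p + 5)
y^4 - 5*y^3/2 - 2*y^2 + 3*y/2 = y*(y - 3)*(y - 1/2)*(y + 1)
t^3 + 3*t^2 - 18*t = t*(t - 3)*(t + 6)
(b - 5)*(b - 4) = b^2 - 9*b + 20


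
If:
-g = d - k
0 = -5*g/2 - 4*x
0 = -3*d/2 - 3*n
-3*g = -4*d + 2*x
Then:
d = -7*x/10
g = -8*x/5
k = -23*x/10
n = 7*x/20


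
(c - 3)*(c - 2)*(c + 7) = c^3 + 2*c^2 - 29*c + 42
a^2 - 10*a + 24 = (a - 6)*(a - 4)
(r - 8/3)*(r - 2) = r^2 - 14*r/3 + 16/3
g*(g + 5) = g^2 + 5*g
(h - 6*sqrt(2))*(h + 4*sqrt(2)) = h^2 - 2*sqrt(2)*h - 48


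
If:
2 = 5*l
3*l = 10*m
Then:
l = 2/5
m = 3/25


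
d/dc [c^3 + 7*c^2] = c*(3*c + 14)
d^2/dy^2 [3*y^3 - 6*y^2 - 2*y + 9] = 18*y - 12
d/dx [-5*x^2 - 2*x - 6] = -10*x - 2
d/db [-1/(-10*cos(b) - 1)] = 10*sin(b)/(10*cos(b) + 1)^2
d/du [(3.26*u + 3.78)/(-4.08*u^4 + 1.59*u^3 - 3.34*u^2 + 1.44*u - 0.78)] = (39.9024*u^4 + 51.3228*u^3 - 7.1422*u^2 + 25.2504*u - 7.986)/(16.6464*u^8 - 12.9744*u^7 + 29.7825*u^6 - 22.3716*u^5 + 22.0996*u^4 - 12.0996*u^3 + 7.284*u^2 - 2.2464*u + 0.6084)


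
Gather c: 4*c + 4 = 4*c + 4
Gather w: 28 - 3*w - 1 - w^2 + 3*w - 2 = 25 - w^2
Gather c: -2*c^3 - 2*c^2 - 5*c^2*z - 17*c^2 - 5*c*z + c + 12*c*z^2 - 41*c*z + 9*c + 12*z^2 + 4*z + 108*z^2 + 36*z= -2*c^3 + c^2*(-5*z - 19) + c*(12*z^2 - 46*z + 10) + 120*z^2 + 40*z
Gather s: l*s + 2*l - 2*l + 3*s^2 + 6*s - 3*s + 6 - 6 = 3*s^2 + s*(l + 3)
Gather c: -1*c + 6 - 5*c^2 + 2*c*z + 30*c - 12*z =-5*c^2 + c*(2*z + 29) - 12*z + 6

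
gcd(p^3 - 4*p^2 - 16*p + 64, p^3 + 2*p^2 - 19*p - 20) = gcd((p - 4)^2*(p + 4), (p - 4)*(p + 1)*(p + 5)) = p - 4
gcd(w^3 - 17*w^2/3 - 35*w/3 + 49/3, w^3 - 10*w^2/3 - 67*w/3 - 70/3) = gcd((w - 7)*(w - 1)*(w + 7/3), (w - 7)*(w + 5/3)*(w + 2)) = w - 7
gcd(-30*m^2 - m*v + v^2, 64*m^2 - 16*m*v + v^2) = 1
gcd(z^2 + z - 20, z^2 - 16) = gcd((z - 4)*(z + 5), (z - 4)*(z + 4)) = z - 4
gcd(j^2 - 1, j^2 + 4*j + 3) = j + 1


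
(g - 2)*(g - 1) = g^2 - 3*g + 2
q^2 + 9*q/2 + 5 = (q + 2)*(q + 5/2)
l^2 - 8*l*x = l*(l - 8*x)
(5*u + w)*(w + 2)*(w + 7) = 5*u*w^2 + 45*u*w + 70*u + w^3 + 9*w^2 + 14*w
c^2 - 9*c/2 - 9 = (c - 6)*(c + 3/2)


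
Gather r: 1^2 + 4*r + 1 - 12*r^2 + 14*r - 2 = -12*r^2 + 18*r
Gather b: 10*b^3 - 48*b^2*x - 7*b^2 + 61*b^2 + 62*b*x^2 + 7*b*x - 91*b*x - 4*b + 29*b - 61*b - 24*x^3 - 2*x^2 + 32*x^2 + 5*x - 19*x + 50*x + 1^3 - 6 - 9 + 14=10*b^3 + b^2*(54 - 48*x) + b*(62*x^2 - 84*x - 36) - 24*x^3 + 30*x^2 + 36*x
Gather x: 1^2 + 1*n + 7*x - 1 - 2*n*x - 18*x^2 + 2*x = n - 18*x^2 + x*(9 - 2*n)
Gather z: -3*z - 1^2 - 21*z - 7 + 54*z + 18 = 30*z + 10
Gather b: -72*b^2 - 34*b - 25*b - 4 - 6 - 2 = -72*b^2 - 59*b - 12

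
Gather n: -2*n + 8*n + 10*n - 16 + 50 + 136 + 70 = 16*n + 240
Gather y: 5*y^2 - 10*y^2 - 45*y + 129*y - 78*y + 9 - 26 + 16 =-5*y^2 + 6*y - 1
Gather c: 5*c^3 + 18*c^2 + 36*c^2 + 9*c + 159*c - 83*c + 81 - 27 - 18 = 5*c^3 + 54*c^2 + 85*c + 36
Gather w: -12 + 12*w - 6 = 12*w - 18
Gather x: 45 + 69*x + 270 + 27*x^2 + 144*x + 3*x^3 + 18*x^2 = 3*x^3 + 45*x^2 + 213*x + 315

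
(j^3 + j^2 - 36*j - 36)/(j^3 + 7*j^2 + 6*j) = (j - 6)/j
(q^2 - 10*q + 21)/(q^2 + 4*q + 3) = (q^2 - 10*q + 21)/(q^2 + 4*q + 3)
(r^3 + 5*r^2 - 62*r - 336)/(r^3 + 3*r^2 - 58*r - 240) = (r + 7)/(r + 5)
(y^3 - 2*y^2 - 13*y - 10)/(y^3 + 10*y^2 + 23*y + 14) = (y - 5)/(y + 7)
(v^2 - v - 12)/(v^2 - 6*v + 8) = (v + 3)/(v - 2)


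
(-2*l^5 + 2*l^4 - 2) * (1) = -2*l^5 + 2*l^4 - 2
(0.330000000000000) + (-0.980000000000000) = -0.650000000000000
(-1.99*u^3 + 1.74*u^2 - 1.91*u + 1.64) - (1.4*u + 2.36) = -1.99*u^3 + 1.74*u^2 - 3.31*u - 0.72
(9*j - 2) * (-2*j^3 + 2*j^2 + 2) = -18*j^4 + 22*j^3 - 4*j^2 + 18*j - 4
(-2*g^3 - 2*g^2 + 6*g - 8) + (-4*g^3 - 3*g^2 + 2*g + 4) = -6*g^3 - 5*g^2 + 8*g - 4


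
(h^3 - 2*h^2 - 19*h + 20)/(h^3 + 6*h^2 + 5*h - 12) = (h - 5)/(h + 3)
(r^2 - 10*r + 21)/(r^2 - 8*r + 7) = (r - 3)/(r - 1)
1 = 1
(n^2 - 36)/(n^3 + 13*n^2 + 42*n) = (n - 6)/(n*(n + 7))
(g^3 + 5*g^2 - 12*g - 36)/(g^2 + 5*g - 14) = (g^3 + 5*g^2 - 12*g - 36)/(g^2 + 5*g - 14)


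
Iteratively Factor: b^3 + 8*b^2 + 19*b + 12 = (b + 3)*(b^2 + 5*b + 4) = (b + 1)*(b + 3)*(b + 4)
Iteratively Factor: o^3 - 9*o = (o)*(o^2 - 9) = o*(o + 3)*(o - 3)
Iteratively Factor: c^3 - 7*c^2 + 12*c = (c)*(c^2 - 7*c + 12) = c*(c - 4)*(c - 3)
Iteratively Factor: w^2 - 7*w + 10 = (w - 5)*(w - 2)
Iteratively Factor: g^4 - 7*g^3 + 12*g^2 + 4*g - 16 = (g - 2)*(g^3 - 5*g^2 + 2*g + 8) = (g - 4)*(g - 2)*(g^2 - g - 2) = (g - 4)*(g - 2)^2*(g + 1)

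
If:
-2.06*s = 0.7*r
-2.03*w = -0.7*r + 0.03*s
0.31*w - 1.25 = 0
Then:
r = 11.53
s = -3.92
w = 4.03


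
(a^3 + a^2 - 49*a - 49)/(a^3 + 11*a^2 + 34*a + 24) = (a^2 - 49)/(a^2 + 10*a + 24)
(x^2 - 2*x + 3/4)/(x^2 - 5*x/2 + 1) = (x - 3/2)/(x - 2)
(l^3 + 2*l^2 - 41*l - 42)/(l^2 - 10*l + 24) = (l^2 + 8*l + 7)/(l - 4)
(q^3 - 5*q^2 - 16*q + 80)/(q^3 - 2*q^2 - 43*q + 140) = (q + 4)/(q + 7)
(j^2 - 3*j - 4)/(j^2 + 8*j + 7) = (j - 4)/(j + 7)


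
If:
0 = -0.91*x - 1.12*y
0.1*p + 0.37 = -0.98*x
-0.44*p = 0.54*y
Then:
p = -0.34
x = -0.34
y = 0.28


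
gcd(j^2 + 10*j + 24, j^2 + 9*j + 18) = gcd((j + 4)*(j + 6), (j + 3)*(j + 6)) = j + 6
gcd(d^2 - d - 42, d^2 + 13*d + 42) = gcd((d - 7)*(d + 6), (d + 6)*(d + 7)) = d + 6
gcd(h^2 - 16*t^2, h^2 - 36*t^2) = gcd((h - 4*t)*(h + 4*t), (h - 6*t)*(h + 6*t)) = 1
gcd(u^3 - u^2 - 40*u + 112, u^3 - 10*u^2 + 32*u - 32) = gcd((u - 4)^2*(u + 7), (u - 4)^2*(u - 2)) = u^2 - 8*u + 16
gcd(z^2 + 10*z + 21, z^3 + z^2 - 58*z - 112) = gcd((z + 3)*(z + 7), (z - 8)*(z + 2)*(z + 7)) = z + 7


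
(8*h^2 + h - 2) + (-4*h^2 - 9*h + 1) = 4*h^2 - 8*h - 1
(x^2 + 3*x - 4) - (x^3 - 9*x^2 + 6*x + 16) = -x^3 + 10*x^2 - 3*x - 20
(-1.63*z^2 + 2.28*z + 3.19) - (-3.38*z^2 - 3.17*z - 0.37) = 1.75*z^2 + 5.45*z + 3.56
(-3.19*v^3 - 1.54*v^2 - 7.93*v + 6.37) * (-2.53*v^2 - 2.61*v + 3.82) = 8.0707*v^5 + 12.2221*v^4 + 11.8965*v^3 - 1.3016*v^2 - 46.9183*v + 24.3334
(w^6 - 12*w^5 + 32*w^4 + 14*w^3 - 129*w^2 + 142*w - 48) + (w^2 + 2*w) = w^6 - 12*w^5 + 32*w^4 + 14*w^3 - 128*w^2 + 144*w - 48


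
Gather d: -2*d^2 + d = -2*d^2 + d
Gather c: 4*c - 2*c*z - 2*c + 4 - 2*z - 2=c*(2 - 2*z) - 2*z + 2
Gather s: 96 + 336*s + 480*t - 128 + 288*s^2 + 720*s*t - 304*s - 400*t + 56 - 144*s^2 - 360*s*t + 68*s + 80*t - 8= 144*s^2 + s*(360*t + 100) + 160*t + 16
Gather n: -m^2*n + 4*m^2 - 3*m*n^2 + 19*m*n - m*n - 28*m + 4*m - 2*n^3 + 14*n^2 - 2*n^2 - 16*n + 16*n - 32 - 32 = 4*m^2 - 24*m - 2*n^3 + n^2*(12 - 3*m) + n*(-m^2 + 18*m) - 64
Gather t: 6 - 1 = 5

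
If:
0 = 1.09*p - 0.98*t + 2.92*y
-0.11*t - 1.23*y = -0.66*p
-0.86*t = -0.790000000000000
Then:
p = 0.43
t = 0.92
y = 0.15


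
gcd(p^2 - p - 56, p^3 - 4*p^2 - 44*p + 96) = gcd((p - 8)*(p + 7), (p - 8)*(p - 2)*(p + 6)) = p - 8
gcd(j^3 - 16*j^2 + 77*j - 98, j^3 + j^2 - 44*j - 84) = j - 7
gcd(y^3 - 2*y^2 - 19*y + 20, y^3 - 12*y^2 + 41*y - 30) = y^2 - 6*y + 5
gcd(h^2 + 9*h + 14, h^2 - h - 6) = h + 2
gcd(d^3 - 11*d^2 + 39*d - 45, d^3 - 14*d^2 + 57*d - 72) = d^2 - 6*d + 9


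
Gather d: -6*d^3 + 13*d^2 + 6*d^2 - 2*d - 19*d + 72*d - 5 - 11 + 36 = -6*d^3 + 19*d^2 + 51*d + 20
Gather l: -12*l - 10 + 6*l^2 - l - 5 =6*l^2 - 13*l - 15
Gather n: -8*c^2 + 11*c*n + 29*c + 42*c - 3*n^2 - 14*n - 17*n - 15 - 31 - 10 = -8*c^2 + 71*c - 3*n^2 + n*(11*c - 31) - 56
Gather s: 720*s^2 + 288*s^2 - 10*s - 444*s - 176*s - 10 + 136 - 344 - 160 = 1008*s^2 - 630*s - 378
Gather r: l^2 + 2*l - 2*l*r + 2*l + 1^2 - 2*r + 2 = l^2 + 4*l + r*(-2*l - 2) + 3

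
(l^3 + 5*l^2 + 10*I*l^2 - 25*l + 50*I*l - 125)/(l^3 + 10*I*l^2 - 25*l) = (l + 5)/l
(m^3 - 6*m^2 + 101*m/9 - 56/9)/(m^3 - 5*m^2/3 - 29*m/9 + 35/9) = (3*m - 8)/(3*m + 5)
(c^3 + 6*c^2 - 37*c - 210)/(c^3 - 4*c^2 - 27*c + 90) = (c + 7)/(c - 3)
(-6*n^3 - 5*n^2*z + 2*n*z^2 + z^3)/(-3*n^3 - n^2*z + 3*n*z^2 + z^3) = (-2*n + z)/(-n + z)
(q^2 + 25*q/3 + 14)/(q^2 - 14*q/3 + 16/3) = (3*q^2 + 25*q + 42)/(3*q^2 - 14*q + 16)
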